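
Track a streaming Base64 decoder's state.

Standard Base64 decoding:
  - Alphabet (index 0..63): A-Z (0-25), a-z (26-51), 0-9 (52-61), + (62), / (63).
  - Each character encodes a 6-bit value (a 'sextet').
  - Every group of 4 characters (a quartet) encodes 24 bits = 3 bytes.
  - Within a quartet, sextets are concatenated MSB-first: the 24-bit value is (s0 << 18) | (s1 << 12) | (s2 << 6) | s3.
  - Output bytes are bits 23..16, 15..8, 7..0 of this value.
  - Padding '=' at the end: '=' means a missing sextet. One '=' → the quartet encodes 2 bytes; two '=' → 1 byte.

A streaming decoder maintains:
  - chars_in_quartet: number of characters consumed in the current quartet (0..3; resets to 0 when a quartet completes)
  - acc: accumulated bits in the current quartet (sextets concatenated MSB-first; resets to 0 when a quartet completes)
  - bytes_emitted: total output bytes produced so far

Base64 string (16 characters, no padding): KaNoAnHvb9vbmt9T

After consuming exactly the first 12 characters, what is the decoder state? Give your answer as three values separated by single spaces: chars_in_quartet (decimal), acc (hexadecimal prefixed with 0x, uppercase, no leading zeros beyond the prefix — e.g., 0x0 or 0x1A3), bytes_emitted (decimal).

Answer: 0 0x0 9

Derivation:
After char 0 ('K'=10): chars_in_quartet=1 acc=0xA bytes_emitted=0
After char 1 ('a'=26): chars_in_quartet=2 acc=0x29A bytes_emitted=0
After char 2 ('N'=13): chars_in_quartet=3 acc=0xA68D bytes_emitted=0
After char 3 ('o'=40): chars_in_quartet=4 acc=0x29A368 -> emit 29 A3 68, reset; bytes_emitted=3
After char 4 ('A'=0): chars_in_quartet=1 acc=0x0 bytes_emitted=3
After char 5 ('n'=39): chars_in_quartet=2 acc=0x27 bytes_emitted=3
After char 6 ('H'=7): chars_in_quartet=3 acc=0x9C7 bytes_emitted=3
After char 7 ('v'=47): chars_in_quartet=4 acc=0x271EF -> emit 02 71 EF, reset; bytes_emitted=6
After char 8 ('b'=27): chars_in_quartet=1 acc=0x1B bytes_emitted=6
After char 9 ('9'=61): chars_in_quartet=2 acc=0x6FD bytes_emitted=6
After char 10 ('v'=47): chars_in_quartet=3 acc=0x1BF6F bytes_emitted=6
After char 11 ('b'=27): chars_in_quartet=4 acc=0x6FDBDB -> emit 6F DB DB, reset; bytes_emitted=9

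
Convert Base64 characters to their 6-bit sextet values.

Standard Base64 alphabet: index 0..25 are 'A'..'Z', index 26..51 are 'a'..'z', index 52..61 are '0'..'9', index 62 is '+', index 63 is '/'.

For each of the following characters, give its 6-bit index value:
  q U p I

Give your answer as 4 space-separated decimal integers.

Answer: 42 20 41 8

Derivation:
'q': a..z range, 26 + ord('q') − ord('a') = 42
'U': A..Z range, ord('U') − ord('A') = 20
'p': a..z range, 26 + ord('p') − ord('a') = 41
'I': A..Z range, ord('I') − ord('A') = 8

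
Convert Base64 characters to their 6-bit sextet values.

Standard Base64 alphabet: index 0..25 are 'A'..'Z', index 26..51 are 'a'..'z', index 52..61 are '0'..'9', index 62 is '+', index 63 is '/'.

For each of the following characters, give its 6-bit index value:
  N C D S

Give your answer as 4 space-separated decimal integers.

Answer: 13 2 3 18

Derivation:
'N': A..Z range, ord('N') − ord('A') = 13
'C': A..Z range, ord('C') − ord('A') = 2
'D': A..Z range, ord('D') − ord('A') = 3
'S': A..Z range, ord('S') − ord('A') = 18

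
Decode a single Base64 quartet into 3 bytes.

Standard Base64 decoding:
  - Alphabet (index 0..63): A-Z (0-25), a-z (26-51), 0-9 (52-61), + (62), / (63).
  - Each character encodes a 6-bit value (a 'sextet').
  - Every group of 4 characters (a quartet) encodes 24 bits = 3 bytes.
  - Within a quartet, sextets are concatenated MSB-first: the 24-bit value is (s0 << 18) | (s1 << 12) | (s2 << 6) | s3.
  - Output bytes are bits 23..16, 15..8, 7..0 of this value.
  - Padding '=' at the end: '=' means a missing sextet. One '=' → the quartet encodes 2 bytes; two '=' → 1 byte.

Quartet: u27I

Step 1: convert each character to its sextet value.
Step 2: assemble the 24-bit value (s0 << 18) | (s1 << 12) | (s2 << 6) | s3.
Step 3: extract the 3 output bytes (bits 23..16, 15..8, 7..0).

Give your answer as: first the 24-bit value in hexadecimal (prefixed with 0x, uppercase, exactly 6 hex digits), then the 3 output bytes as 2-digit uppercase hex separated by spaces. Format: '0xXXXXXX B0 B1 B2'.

Sextets: u=46, 2=54, 7=59, I=8
24-bit: (46<<18) | (54<<12) | (59<<6) | 8
      = 0xB80000 | 0x036000 | 0x000EC0 | 0x000008
      = 0xBB6EC8
Bytes: (v>>16)&0xFF=BB, (v>>8)&0xFF=6E, v&0xFF=C8

Answer: 0xBB6EC8 BB 6E C8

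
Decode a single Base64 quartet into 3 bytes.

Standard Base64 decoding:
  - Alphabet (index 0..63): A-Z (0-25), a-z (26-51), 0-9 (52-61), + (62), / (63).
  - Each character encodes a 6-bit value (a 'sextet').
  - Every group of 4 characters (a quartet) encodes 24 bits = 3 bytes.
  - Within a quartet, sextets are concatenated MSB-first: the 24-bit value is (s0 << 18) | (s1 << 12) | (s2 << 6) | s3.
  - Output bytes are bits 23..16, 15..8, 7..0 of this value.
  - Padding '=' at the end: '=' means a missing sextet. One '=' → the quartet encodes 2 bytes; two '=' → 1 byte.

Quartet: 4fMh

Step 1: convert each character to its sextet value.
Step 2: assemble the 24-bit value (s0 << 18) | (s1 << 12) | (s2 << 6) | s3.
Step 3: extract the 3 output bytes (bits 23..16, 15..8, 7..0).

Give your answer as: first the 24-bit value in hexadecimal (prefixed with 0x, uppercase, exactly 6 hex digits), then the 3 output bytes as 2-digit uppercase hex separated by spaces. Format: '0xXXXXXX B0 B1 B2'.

Answer: 0xE1F321 E1 F3 21

Derivation:
Sextets: 4=56, f=31, M=12, h=33
24-bit: (56<<18) | (31<<12) | (12<<6) | 33
      = 0xE00000 | 0x01F000 | 0x000300 | 0x000021
      = 0xE1F321
Bytes: (v>>16)&0xFF=E1, (v>>8)&0xFF=F3, v&0xFF=21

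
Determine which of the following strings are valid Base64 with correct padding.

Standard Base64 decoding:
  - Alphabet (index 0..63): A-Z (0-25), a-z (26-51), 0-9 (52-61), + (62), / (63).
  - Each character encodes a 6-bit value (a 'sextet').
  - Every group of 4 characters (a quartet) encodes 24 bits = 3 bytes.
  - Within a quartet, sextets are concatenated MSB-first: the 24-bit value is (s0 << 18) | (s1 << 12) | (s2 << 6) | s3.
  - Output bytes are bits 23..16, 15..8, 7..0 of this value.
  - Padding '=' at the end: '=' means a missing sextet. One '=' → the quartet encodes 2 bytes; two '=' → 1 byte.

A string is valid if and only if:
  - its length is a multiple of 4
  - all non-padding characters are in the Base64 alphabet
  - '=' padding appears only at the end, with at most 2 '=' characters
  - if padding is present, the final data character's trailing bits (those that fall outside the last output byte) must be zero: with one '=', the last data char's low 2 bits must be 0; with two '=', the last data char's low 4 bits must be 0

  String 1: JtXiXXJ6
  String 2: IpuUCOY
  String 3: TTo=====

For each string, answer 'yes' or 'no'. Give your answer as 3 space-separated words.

String 1: 'JtXiXXJ6' → valid
String 2: 'IpuUCOY' → invalid (len=7 not mult of 4)
String 3: 'TTo=====' → invalid (5 pad chars (max 2))

Answer: yes no no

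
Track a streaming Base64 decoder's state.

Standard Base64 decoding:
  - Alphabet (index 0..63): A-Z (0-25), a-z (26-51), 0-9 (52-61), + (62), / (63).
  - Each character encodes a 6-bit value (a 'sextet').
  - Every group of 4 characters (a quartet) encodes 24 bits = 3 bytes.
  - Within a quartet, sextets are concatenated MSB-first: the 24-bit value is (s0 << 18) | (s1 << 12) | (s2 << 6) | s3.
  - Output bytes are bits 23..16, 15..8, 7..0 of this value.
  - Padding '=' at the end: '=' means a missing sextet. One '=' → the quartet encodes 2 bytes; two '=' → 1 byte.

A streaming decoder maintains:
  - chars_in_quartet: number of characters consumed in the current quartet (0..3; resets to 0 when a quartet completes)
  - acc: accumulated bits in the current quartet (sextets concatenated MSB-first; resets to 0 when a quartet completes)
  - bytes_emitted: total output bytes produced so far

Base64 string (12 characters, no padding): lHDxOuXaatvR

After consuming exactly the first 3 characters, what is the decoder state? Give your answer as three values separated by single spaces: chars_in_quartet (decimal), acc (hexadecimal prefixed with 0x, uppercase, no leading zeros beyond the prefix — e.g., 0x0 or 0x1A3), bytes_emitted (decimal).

After char 0 ('l'=37): chars_in_quartet=1 acc=0x25 bytes_emitted=0
After char 1 ('H'=7): chars_in_quartet=2 acc=0x947 bytes_emitted=0
After char 2 ('D'=3): chars_in_quartet=3 acc=0x251C3 bytes_emitted=0

Answer: 3 0x251C3 0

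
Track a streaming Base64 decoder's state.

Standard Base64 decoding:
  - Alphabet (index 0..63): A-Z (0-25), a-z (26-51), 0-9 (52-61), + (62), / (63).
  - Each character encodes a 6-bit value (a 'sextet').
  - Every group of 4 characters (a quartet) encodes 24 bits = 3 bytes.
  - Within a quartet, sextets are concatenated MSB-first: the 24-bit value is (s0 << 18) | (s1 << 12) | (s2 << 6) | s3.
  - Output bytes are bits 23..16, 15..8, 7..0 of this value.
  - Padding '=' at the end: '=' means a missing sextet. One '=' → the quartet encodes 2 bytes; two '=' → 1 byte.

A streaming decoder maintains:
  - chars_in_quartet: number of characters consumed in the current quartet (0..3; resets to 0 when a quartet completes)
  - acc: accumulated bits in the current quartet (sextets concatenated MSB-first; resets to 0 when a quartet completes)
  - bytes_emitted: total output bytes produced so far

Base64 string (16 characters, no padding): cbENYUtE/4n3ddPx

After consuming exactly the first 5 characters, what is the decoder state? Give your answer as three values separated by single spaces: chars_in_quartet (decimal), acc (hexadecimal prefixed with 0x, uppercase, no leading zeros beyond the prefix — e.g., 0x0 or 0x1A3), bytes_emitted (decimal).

After char 0 ('c'=28): chars_in_quartet=1 acc=0x1C bytes_emitted=0
After char 1 ('b'=27): chars_in_quartet=2 acc=0x71B bytes_emitted=0
After char 2 ('E'=4): chars_in_quartet=3 acc=0x1C6C4 bytes_emitted=0
After char 3 ('N'=13): chars_in_quartet=4 acc=0x71B10D -> emit 71 B1 0D, reset; bytes_emitted=3
After char 4 ('Y'=24): chars_in_quartet=1 acc=0x18 bytes_emitted=3

Answer: 1 0x18 3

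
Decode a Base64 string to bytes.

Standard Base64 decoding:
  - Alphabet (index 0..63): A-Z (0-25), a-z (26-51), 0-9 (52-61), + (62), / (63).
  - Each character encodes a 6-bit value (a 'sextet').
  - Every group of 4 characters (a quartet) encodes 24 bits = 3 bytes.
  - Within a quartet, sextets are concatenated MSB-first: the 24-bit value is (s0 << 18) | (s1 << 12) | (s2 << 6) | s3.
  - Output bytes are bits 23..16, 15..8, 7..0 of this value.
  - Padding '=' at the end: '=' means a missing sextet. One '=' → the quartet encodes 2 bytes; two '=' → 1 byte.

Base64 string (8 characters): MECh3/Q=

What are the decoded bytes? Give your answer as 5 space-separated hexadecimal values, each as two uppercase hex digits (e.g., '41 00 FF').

Answer: 30 40 A1 DF F4

Derivation:
After char 0 ('M'=12): chars_in_quartet=1 acc=0xC bytes_emitted=0
After char 1 ('E'=4): chars_in_quartet=2 acc=0x304 bytes_emitted=0
After char 2 ('C'=2): chars_in_quartet=3 acc=0xC102 bytes_emitted=0
After char 3 ('h'=33): chars_in_quartet=4 acc=0x3040A1 -> emit 30 40 A1, reset; bytes_emitted=3
After char 4 ('3'=55): chars_in_quartet=1 acc=0x37 bytes_emitted=3
After char 5 ('/'=63): chars_in_quartet=2 acc=0xDFF bytes_emitted=3
After char 6 ('Q'=16): chars_in_quartet=3 acc=0x37FD0 bytes_emitted=3
Padding '=': partial quartet acc=0x37FD0 -> emit DF F4; bytes_emitted=5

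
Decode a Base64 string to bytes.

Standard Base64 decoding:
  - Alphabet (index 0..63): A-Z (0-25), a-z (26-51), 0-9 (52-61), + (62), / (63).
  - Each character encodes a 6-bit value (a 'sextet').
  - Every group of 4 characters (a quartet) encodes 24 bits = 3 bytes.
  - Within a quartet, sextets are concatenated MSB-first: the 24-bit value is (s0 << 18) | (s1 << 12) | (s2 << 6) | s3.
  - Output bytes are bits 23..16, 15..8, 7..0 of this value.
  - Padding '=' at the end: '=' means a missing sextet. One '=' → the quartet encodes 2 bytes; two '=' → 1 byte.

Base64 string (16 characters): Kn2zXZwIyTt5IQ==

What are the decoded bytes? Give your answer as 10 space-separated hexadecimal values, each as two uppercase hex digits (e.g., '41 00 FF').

Answer: 2A 7D B3 5D 9C 08 C9 3B 79 21

Derivation:
After char 0 ('K'=10): chars_in_quartet=1 acc=0xA bytes_emitted=0
After char 1 ('n'=39): chars_in_quartet=2 acc=0x2A7 bytes_emitted=0
After char 2 ('2'=54): chars_in_quartet=3 acc=0xA9F6 bytes_emitted=0
After char 3 ('z'=51): chars_in_quartet=4 acc=0x2A7DB3 -> emit 2A 7D B3, reset; bytes_emitted=3
After char 4 ('X'=23): chars_in_quartet=1 acc=0x17 bytes_emitted=3
After char 5 ('Z'=25): chars_in_quartet=2 acc=0x5D9 bytes_emitted=3
After char 6 ('w'=48): chars_in_quartet=3 acc=0x17670 bytes_emitted=3
After char 7 ('I'=8): chars_in_quartet=4 acc=0x5D9C08 -> emit 5D 9C 08, reset; bytes_emitted=6
After char 8 ('y'=50): chars_in_quartet=1 acc=0x32 bytes_emitted=6
After char 9 ('T'=19): chars_in_quartet=2 acc=0xC93 bytes_emitted=6
After char 10 ('t'=45): chars_in_quartet=3 acc=0x324ED bytes_emitted=6
After char 11 ('5'=57): chars_in_quartet=4 acc=0xC93B79 -> emit C9 3B 79, reset; bytes_emitted=9
After char 12 ('I'=8): chars_in_quartet=1 acc=0x8 bytes_emitted=9
After char 13 ('Q'=16): chars_in_quartet=2 acc=0x210 bytes_emitted=9
Padding '==': partial quartet acc=0x210 -> emit 21; bytes_emitted=10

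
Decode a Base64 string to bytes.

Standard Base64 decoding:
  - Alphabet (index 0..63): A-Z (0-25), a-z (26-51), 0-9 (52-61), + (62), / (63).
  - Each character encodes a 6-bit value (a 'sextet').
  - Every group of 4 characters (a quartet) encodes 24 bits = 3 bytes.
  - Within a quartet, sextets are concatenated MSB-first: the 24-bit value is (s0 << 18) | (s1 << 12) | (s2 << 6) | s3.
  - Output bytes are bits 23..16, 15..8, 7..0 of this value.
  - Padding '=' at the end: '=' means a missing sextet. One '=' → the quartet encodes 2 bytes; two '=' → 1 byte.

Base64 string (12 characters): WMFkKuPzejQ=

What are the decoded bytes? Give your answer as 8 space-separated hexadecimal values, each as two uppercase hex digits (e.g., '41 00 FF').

Answer: 58 C1 64 2A E3 F3 7A 34

Derivation:
After char 0 ('W'=22): chars_in_quartet=1 acc=0x16 bytes_emitted=0
After char 1 ('M'=12): chars_in_quartet=2 acc=0x58C bytes_emitted=0
After char 2 ('F'=5): chars_in_quartet=3 acc=0x16305 bytes_emitted=0
After char 3 ('k'=36): chars_in_quartet=4 acc=0x58C164 -> emit 58 C1 64, reset; bytes_emitted=3
After char 4 ('K'=10): chars_in_quartet=1 acc=0xA bytes_emitted=3
After char 5 ('u'=46): chars_in_quartet=2 acc=0x2AE bytes_emitted=3
After char 6 ('P'=15): chars_in_quartet=3 acc=0xAB8F bytes_emitted=3
After char 7 ('z'=51): chars_in_quartet=4 acc=0x2AE3F3 -> emit 2A E3 F3, reset; bytes_emitted=6
After char 8 ('e'=30): chars_in_quartet=1 acc=0x1E bytes_emitted=6
After char 9 ('j'=35): chars_in_quartet=2 acc=0x7A3 bytes_emitted=6
After char 10 ('Q'=16): chars_in_quartet=3 acc=0x1E8D0 bytes_emitted=6
Padding '=': partial quartet acc=0x1E8D0 -> emit 7A 34; bytes_emitted=8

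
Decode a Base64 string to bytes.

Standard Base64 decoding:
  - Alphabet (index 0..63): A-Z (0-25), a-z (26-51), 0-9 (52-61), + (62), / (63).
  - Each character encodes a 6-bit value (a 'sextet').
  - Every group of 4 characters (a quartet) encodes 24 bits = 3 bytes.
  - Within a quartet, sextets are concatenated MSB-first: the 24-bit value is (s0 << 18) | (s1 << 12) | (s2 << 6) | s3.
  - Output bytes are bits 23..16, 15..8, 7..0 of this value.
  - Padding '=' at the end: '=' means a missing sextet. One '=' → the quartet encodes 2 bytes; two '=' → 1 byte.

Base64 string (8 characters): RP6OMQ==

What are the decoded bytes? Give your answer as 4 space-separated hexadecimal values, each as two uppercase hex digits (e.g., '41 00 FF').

After char 0 ('R'=17): chars_in_quartet=1 acc=0x11 bytes_emitted=0
After char 1 ('P'=15): chars_in_quartet=2 acc=0x44F bytes_emitted=0
After char 2 ('6'=58): chars_in_quartet=3 acc=0x113FA bytes_emitted=0
After char 3 ('O'=14): chars_in_quartet=4 acc=0x44FE8E -> emit 44 FE 8E, reset; bytes_emitted=3
After char 4 ('M'=12): chars_in_quartet=1 acc=0xC bytes_emitted=3
After char 5 ('Q'=16): chars_in_quartet=2 acc=0x310 bytes_emitted=3
Padding '==': partial quartet acc=0x310 -> emit 31; bytes_emitted=4

Answer: 44 FE 8E 31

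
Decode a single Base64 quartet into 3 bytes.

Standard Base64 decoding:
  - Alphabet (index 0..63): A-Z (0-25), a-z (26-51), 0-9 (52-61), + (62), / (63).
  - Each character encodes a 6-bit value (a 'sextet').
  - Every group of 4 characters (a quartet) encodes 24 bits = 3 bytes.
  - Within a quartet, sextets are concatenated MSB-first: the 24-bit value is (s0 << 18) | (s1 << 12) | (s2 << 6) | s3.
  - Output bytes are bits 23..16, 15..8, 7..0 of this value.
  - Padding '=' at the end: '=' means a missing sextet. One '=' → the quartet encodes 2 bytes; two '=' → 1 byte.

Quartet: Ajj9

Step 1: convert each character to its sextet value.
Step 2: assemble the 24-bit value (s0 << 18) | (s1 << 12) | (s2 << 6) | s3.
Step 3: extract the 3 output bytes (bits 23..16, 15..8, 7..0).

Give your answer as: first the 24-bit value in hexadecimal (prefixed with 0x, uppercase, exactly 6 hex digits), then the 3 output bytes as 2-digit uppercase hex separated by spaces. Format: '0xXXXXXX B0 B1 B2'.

Answer: 0x0238FD 02 38 FD

Derivation:
Sextets: A=0, j=35, j=35, 9=61
24-bit: (0<<18) | (35<<12) | (35<<6) | 61
      = 0x000000 | 0x023000 | 0x0008C0 | 0x00003D
      = 0x0238FD
Bytes: (v>>16)&0xFF=02, (v>>8)&0xFF=38, v&0xFF=FD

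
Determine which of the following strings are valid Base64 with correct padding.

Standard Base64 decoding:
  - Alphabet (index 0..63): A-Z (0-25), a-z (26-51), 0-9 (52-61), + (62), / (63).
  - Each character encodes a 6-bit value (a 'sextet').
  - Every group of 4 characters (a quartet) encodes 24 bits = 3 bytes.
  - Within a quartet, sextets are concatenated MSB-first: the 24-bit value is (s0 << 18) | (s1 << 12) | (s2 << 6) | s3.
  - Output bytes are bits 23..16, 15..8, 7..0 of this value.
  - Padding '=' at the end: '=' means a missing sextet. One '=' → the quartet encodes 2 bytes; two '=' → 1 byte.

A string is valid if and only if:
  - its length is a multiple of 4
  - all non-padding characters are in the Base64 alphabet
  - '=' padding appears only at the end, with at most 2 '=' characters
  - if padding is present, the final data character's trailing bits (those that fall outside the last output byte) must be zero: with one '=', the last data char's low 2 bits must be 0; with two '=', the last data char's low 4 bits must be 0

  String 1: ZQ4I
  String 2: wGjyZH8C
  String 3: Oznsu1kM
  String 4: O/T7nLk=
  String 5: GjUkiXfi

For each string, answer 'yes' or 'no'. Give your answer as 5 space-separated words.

String 1: 'ZQ4I' → valid
String 2: 'wGjyZH8C' → valid
String 3: 'Oznsu1kM' → valid
String 4: 'O/T7nLk=' → valid
String 5: 'GjUkiXfi' → valid

Answer: yes yes yes yes yes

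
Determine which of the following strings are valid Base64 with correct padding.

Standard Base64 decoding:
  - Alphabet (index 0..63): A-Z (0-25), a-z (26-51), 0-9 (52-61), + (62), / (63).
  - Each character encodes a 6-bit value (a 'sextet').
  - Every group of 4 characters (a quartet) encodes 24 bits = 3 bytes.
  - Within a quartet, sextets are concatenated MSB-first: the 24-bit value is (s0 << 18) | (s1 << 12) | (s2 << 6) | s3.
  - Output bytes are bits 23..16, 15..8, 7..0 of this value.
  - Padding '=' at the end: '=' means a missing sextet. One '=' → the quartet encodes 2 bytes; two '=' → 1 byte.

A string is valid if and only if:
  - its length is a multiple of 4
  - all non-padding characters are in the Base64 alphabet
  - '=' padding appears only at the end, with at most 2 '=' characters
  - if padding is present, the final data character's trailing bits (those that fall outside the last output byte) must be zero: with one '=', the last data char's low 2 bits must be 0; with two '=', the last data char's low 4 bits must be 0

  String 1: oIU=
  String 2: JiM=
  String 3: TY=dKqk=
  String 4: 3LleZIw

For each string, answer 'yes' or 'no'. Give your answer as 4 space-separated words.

Answer: yes yes no no

Derivation:
String 1: 'oIU=' → valid
String 2: 'JiM=' → valid
String 3: 'TY=dKqk=' → invalid (bad char(s): ['=']; '=' in middle)
String 4: '3LleZIw' → invalid (len=7 not mult of 4)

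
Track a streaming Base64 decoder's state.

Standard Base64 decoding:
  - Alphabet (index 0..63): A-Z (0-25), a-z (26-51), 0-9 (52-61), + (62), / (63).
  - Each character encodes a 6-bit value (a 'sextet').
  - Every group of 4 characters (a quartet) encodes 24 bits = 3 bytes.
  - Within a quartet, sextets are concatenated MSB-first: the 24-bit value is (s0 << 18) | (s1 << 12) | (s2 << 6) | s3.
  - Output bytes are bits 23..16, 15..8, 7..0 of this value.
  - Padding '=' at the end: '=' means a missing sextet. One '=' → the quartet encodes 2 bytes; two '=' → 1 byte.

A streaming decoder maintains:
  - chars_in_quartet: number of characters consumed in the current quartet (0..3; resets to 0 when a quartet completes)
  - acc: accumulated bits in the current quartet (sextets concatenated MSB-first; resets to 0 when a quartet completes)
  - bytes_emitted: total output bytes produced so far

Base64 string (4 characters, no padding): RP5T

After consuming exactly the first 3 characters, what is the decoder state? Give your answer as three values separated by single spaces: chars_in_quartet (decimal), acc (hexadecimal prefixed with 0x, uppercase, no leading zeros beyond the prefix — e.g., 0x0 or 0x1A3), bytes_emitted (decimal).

After char 0 ('R'=17): chars_in_quartet=1 acc=0x11 bytes_emitted=0
After char 1 ('P'=15): chars_in_quartet=2 acc=0x44F bytes_emitted=0
After char 2 ('5'=57): chars_in_quartet=3 acc=0x113F9 bytes_emitted=0

Answer: 3 0x113F9 0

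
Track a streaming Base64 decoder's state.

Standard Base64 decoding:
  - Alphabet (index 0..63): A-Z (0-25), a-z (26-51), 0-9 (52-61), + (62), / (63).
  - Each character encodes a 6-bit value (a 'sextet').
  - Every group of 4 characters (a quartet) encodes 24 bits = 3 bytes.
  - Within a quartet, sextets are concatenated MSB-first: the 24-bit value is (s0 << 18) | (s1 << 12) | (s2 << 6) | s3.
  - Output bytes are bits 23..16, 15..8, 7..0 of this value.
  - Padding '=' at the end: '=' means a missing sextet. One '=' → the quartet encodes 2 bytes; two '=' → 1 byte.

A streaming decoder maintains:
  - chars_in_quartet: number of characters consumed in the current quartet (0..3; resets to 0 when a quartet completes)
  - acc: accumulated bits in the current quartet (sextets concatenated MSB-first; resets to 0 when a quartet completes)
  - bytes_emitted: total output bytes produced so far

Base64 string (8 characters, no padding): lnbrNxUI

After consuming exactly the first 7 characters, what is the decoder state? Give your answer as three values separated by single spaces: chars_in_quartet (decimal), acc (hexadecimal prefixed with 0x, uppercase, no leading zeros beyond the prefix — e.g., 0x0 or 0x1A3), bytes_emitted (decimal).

Answer: 3 0xDC54 3

Derivation:
After char 0 ('l'=37): chars_in_quartet=1 acc=0x25 bytes_emitted=0
After char 1 ('n'=39): chars_in_quartet=2 acc=0x967 bytes_emitted=0
After char 2 ('b'=27): chars_in_quartet=3 acc=0x259DB bytes_emitted=0
After char 3 ('r'=43): chars_in_quartet=4 acc=0x9676EB -> emit 96 76 EB, reset; bytes_emitted=3
After char 4 ('N'=13): chars_in_quartet=1 acc=0xD bytes_emitted=3
After char 5 ('x'=49): chars_in_quartet=2 acc=0x371 bytes_emitted=3
After char 6 ('U'=20): chars_in_quartet=3 acc=0xDC54 bytes_emitted=3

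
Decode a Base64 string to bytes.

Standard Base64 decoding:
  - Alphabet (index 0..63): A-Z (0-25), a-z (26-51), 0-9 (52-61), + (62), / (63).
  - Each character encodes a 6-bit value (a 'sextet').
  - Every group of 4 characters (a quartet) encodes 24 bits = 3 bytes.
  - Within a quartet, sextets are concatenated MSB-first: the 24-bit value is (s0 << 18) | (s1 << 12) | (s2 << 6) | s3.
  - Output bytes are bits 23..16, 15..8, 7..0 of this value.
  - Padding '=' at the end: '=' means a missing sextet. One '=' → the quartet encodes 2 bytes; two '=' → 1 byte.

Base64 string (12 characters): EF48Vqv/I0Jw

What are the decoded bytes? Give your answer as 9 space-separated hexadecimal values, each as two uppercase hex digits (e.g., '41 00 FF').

Answer: 10 5E 3C 56 AB FF 23 42 70

Derivation:
After char 0 ('E'=4): chars_in_quartet=1 acc=0x4 bytes_emitted=0
After char 1 ('F'=5): chars_in_quartet=2 acc=0x105 bytes_emitted=0
After char 2 ('4'=56): chars_in_quartet=3 acc=0x4178 bytes_emitted=0
After char 3 ('8'=60): chars_in_quartet=4 acc=0x105E3C -> emit 10 5E 3C, reset; bytes_emitted=3
After char 4 ('V'=21): chars_in_quartet=1 acc=0x15 bytes_emitted=3
After char 5 ('q'=42): chars_in_quartet=2 acc=0x56A bytes_emitted=3
After char 6 ('v'=47): chars_in_quartet=3 acc=0x15AAF bytes_emitted=3
After char 7 ('/'=63): chars_in_quartet=4 acc=0x56ABFF -> emit 56 AB FF, reset; bytes_emitted=6
After char 8 ('I'=8): chars_in_quartet=1 acc=0x8 bytes_emitted=6
After char 9 ('0'=52): chars_in_quartet=2 acc=0x234 bytes_emitted=6
After char 10 ('J'=9): chars_in_quartet=3 acc=0x8D09 bytes_emitted=6
After char 11 ('w'=48): chars_in_quartet=4 acc=0x234270 -> emit 23 42 70, reset; bytes_emitted=9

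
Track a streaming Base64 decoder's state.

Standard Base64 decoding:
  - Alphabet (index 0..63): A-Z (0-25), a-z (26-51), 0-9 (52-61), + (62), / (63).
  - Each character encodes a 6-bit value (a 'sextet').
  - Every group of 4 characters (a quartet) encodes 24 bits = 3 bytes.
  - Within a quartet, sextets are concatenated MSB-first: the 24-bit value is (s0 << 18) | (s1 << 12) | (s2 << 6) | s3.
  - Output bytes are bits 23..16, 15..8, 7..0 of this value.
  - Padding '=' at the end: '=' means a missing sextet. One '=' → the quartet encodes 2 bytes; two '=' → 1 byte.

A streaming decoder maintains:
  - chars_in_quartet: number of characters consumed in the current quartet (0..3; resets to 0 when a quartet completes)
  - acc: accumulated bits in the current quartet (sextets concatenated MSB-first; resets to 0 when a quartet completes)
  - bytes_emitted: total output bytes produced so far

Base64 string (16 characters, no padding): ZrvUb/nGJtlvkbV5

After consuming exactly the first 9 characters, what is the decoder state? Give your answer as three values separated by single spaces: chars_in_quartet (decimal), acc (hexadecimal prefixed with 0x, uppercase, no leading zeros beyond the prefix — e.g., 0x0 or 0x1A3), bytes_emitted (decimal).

After char 0 ('Z'=25): chars_in_quartet=1 acc=0x19 bytes_emitted=0
After char 1 ('r'=43): chars_in_quartet=2 acc=0x66B bytes_emitted=0
After char 2 ('v'=47): chars_in_quartet=3 acc=0x19AEF bytes_emitted=0
After char 3 ('U'=20): chars_in_quartet=4 acc=0x66BBD4 -> emit 66 BB D4, reset; bytes_emitted=3
After char 4 ('b'=27): chars_in_quartet=1 acc=0x1B bytes_emitted=3
After char 5 ('/'=63): chars_in_quartet=2 acc=0x6FF bytes_emitted=3
After char 6 ('n'=39): chars_in_quartet=3 acc=0x1BFE7 bytes_emitted=3
After char 7 ('G'=6): chars_in_quartet=4 acc=0x6FF9C6 -> emit 6F F9 C6, reset; bytes_emitted=6
After char 8 ('J'=9): chars_in_quartet=1 acc=0x9 bytes_emitted=6

Answer: 1 0x9 6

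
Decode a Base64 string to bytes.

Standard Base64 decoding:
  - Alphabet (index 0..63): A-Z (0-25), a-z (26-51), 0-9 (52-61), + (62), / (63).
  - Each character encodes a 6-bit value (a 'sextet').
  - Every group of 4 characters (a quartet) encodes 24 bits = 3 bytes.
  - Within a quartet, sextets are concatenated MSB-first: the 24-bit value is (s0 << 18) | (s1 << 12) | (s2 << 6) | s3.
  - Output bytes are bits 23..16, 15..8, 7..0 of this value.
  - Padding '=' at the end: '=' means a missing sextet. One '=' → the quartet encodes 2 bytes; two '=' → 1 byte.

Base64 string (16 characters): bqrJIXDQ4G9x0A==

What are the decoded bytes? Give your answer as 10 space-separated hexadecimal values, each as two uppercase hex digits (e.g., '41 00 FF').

After char 0 ('b'=27): chars_in_quartet=1 acc=0x1B bytes_emitted=0
After char 1 ('q'=42): chars_in_quartet=2 acc=0x6EA bytes_emitted=0
After char 2 ('r'=43): chars_in_quartet=3 acc=0x1BAAB bytes_emitted=0
After char 3 ('J'=9): chars_in_quartet=4 acc=0x6EAAC9 -> emit 6E AA C9, reset; bytes_emitted=3
After char 4 ('I'=8): chars_in_quartet=1 acc=0x8 bytes_emitted=3
After char 5 ('X'=23): chars_in_quartet=2 acc=0x217 bytes_emitted=3
After char 6 ('D'=3): chars_in_quartet=3 acc=0x85C3 bytes_emitted=3
After char 7 ('Q'=16): chars_in_quartet=4 acc=0x2170D0 -> emit 21 70 D0, reset; bytes_emitted=6
After char 8 ('4'=56): chars_in_quartet=1 acc=0x38 bytes_emitted=6
After char 9 ('G'=6): chars_in_quartet=2 acc=0xE06 bytes_emitted=6
After char 10 ('9'=61): chars_in_quartet=3 acc=0x381BD bytes_emitted=6
After char 11 ('x'=49): chars_in_quartet=4 acc=0xE06F71 -> emit E0 6F 71, reset; bytes_emitted=9
After char 12 ('0'=52): chars_in_quartet=1 acc=0x34 bytes_emitted=9
After char 13 ('A'=0): chars_in_quartet=2 acc=0xD00 bytes_emitted=9
Padding '==': partial quartet acc=0xD00 -> emit D0; bytes_emitted=10

Answer: 6E AA C9 21 70 D0 E0 6F 71 D0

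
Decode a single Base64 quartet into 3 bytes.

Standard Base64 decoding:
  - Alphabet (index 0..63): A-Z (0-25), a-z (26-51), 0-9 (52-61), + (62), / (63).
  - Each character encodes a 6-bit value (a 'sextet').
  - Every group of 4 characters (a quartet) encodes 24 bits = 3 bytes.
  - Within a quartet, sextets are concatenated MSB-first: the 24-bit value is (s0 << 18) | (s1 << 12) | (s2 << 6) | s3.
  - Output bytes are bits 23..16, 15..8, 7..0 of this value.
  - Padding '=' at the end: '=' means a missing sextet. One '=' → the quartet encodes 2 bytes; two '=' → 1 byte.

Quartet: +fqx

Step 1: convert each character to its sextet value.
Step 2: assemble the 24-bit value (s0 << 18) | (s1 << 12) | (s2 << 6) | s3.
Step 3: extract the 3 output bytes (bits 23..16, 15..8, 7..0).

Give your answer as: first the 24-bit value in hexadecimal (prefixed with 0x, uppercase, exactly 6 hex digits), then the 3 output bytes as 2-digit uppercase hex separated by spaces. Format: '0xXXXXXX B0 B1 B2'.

Sextets: +=62, f=31, q=42, x=49
24-bit: (62<<18) | (31<<12) | (42<<6) | 49
      = 0xF80000 | 0x01F000 | 0x000A80 | 0x000031
      = 0xF9FAB1
Bytes: (v>>16)&0xFF=F9, (v>>8)&0xFF=FA, v&0xFF=B1

Answer: 0xF9FAB1 F9 FA B1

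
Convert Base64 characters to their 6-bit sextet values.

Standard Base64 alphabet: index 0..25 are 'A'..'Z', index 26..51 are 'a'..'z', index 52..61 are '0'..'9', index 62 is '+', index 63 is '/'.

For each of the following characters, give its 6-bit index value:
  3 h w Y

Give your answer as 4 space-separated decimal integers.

'3': 0..9 range, 52 + ord('3') − ord('0') = 55
'h': a..z range, 26 + ord('h') − ord('a') = 33
'w': a..z range, 26 + ord('w') − ord('a') = 48
'Y': A..Z range, ord('Y') − ord('A') = 24

Answer: 55 33 48 24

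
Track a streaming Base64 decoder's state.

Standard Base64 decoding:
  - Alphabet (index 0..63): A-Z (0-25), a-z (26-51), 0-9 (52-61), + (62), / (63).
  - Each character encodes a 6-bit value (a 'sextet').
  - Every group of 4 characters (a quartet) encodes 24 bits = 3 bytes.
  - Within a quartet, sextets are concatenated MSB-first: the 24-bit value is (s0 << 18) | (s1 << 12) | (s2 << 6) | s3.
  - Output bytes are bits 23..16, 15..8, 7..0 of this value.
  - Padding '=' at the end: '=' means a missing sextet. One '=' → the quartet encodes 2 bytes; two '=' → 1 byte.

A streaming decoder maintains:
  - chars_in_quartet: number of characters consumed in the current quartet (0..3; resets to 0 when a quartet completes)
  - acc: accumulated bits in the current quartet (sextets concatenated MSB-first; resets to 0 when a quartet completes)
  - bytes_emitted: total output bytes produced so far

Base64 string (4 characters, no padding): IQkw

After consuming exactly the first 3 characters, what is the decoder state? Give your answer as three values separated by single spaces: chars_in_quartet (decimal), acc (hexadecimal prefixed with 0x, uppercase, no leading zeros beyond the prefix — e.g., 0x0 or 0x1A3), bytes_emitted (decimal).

After char 0 ('I'=8): chars_in_quartet=1 acc=0x8 bytes_emitted=0
After char 1 ('Q'=16): chars_in_quartet=2 acc=0x210 bytes_emitted=0
After char 2 ('k'=36): chars_in_quartet=3 acc=0x8424 bytes_emitted=0

Answer: 3 0x8424 0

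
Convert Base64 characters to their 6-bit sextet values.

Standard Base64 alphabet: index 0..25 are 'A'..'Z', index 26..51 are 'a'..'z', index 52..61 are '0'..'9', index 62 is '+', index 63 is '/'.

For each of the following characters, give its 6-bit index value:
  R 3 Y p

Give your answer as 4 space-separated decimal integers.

Answer: 17 55 24 41

Derivation:
'R': A..Z range, ord('R') − ord('A') = 17
'3': 0..9 range, 52 + ord('3') − ord('0') = 55
'Y': A..Z range, ord('Y') − ord('A') = 24
'p': a..z range, 26 + ord('p') − ord('a') = 41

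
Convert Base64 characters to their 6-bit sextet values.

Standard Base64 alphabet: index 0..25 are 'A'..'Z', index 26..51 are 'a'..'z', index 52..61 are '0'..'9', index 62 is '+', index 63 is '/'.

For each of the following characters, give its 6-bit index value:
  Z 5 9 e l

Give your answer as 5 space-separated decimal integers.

'Z': A..Z range, ord('Z') − ord('A') = 25
'5': 0..9 range, 52 + ord('5') − ord('0') = 57
'9': 0..9 range, 52 + ord('9') − ord('0') = 61
'e': a..z range, 26 + ord('e') − ord('a') = 30
'l': a..z range, 26 + ord('l') − ord('a') = 37

Answer: 25 57 61 30 37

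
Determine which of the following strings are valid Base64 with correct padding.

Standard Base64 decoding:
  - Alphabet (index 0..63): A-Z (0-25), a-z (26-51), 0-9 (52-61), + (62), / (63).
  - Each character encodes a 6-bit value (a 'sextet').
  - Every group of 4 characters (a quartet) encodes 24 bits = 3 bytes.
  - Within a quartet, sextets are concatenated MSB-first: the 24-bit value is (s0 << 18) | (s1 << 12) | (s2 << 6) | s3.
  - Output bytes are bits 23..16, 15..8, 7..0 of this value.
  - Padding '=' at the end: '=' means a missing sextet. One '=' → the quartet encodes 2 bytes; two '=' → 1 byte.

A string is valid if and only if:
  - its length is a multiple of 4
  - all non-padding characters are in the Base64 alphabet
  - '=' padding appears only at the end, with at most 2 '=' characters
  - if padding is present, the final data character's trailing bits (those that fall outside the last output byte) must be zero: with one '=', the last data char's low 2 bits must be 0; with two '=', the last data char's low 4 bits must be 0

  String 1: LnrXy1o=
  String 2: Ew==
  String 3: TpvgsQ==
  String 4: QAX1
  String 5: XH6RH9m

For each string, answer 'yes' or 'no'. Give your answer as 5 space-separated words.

String 1: 'LnrXy1o=' → valid
String 2: 'Ew==' → valid
String 3: 'TpvgsQ==' → valid
String 4: 'QAX1' → valid
String 5: 'XH6RH9m' → invalid (len=7 not mult of 4)

Answer: yes yes yes yes no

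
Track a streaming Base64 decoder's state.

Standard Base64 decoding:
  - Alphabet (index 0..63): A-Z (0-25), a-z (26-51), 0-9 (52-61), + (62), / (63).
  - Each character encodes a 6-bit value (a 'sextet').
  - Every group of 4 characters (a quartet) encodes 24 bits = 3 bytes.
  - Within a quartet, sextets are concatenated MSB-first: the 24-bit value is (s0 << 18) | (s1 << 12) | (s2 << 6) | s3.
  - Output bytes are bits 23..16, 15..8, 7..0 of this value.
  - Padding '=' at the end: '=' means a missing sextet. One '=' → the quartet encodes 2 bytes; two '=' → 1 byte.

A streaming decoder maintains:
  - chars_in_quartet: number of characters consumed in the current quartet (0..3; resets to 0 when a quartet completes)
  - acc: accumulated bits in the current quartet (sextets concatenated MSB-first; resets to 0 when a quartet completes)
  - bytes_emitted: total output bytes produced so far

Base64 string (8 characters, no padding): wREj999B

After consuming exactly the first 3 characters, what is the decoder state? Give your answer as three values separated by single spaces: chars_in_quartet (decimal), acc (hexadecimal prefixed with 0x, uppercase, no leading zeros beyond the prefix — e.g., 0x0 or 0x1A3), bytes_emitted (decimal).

Answer: 3 0x30444 0

Derivation:
After char 0 ('w'=48): chars_in_quartet=1 acc=0x30 bytes_emitted=0
After char 1 ('R'=17): chars_in_quartet=2 acc=0xC11 bytes_emitted=0
After char 2 ('E'=4): chars_in_quartet=3 acc=0x30444 bytes_emitted=0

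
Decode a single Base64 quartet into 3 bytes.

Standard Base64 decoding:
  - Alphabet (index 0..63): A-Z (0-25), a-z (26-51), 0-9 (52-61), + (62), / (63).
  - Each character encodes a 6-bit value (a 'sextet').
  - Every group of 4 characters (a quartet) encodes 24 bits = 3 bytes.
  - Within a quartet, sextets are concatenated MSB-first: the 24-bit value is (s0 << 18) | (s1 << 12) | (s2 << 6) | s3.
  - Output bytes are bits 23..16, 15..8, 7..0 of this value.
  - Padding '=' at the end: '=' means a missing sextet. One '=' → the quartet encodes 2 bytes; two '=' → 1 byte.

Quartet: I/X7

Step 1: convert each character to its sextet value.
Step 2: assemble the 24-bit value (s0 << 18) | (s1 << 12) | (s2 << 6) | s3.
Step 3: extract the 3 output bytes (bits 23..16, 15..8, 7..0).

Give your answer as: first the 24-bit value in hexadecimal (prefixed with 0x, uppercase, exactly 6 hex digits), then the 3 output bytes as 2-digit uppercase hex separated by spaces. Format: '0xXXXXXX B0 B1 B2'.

Sextets: I=8, /=63, X=23, 7=59
24-bit: (8<<18) | (63<<12) | (23<<6) | 59
      = 0x200000 | 0x03F000 | 0x0005C0 | 0x00003B
      = 0x23F5FB
Bytes: (v>>16)&0xFF=23, (v>>8)&0xFF=F5, v&0xFF=FB

Answer: 0x23F5FB 23 F5 FB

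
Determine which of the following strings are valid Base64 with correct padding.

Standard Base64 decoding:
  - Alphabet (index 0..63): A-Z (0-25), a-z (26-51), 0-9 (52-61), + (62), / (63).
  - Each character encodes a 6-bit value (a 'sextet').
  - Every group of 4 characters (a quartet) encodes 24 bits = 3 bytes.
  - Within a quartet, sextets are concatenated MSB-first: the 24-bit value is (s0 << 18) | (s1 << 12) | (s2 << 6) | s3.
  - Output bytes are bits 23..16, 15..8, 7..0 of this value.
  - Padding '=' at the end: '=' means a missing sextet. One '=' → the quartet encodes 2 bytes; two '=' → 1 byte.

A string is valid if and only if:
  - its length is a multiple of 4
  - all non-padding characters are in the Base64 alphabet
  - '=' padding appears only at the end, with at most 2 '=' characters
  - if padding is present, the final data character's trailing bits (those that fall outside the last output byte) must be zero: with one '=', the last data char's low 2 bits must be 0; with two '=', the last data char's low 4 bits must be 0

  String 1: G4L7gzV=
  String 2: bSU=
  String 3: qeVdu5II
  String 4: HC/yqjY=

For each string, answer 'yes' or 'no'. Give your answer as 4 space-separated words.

String 1: 'G4L7gzV=' → invalid (bad trailing bits)
String 2: 'bSU=' → valid
String 3: 'qeVdu5II' → valid
String 4: 'HC/yqjY=' → valid

Answer: no yes yes yes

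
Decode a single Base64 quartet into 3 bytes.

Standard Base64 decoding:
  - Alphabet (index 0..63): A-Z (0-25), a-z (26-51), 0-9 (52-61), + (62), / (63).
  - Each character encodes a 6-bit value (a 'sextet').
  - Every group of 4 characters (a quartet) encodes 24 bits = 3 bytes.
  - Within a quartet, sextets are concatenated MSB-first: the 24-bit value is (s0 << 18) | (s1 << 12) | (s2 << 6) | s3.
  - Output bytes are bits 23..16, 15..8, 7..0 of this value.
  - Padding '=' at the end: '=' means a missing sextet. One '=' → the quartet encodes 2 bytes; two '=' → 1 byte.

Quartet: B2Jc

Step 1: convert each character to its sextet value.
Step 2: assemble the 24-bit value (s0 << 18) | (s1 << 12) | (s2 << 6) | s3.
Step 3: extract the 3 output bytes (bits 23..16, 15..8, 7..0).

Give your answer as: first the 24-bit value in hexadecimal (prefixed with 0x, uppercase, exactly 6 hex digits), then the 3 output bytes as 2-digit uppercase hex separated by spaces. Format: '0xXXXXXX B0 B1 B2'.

Sextets: B=1, 2=54, J=9, c=28
24-bit: (1<<18) | (54<<12) | (9<<6) | 28
      = 0x040000 | 0x036000 | 0x000240 | 0x00001C
      = 0x07625C
Bytes: (v>>16)&0xFF=07, (v>>8)&0xFF=62, v&0xFF=5C

Answer: 0x07625C 07 62 5C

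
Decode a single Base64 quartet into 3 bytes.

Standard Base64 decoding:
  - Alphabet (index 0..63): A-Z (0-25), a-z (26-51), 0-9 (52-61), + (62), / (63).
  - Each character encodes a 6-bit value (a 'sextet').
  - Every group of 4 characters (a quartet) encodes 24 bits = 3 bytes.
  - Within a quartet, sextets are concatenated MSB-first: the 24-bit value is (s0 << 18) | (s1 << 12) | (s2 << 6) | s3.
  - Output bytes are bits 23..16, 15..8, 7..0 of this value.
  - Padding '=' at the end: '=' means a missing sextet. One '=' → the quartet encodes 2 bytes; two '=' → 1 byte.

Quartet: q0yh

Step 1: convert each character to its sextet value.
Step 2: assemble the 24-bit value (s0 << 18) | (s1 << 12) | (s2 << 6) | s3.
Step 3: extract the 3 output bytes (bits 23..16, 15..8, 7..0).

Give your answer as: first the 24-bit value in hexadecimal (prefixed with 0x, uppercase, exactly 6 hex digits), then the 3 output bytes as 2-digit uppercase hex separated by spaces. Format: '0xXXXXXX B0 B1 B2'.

Sextets: q=42, 0=52, y=50, h=33
24-bit: (42<<18) | (52<<12) | (50<<6) | 33
      = 0xA80000 | 0x034000 | 0x000C80 | 0x000021
      = 0xAB4CA1
Bytes: (v>>16)&0xFF=AB, (v>>8)&0xFF=4C, v&0xFF=A1

Answer: 0xAB4CA1 AB 4C A1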